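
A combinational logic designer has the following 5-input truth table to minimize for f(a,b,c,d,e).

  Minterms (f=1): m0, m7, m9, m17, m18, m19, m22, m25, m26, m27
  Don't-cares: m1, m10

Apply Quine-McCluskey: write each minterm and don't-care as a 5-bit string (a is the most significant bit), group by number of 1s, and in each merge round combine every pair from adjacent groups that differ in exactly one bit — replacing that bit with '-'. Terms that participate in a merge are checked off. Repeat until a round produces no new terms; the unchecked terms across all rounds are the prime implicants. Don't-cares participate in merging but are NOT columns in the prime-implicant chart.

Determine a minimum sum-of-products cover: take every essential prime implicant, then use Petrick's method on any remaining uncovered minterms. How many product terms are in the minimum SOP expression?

[col 0] 00000*, 00001*, 00111, 01001*, 01010*, 10001*, 10010*, 10011*, 10110*, 11001*, 11010*, 11011*
[col 1] -0001*, -1001*, -1010, 0-001*, 0000-, 1-001*, 1-010*, 1-011*, 10-10, 100-1*, 1001-*, 110-1*, 1101-*
[col 2] --001, 1-0-1, 1-01-
Prime implicants: --001, -1010, 0000-, 00111, 1-0-1, 1-01-, 10-10
PI chart (minterm → PIs covering it):
  0 | 0000-  (sole → essential)
  7 | 00111  (sole → essential)
  9 | --001  (sole → essential)
  17 | --001,1-0-1
  18 | 1-01-,10-10
  19 | 1-0-1,1-01-
  22 | 10-10  (sole → essential)
  25 | --001,1-0-1
  26 | -1010,1-01-
  27 | 1-0-1,1-01-
Essential prime implicants: --001, 0000-, 00111, 10-10
Petrick residual → 1-01-
Minimum SOP uses 5 PIs: c'd'e + a'b'c'd' + a'b'cde + ac'd + ab'de'

5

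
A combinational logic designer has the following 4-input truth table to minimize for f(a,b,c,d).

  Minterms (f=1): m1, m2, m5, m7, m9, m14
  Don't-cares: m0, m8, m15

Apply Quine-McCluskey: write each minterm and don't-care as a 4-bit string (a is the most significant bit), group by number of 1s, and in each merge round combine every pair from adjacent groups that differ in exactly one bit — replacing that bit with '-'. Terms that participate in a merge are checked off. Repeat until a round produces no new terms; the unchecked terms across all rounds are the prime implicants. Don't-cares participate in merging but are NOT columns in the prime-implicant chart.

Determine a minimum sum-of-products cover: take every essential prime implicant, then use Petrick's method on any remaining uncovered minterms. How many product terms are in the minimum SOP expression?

4

[col 0] 0000*, 0001*, 0010*, 0101*, 0111*, 1000*, 1001*, 1110*, 1111*
[col 1] -000*, -001*, -111, 0-01, 00-0, 000-*, 01-1, 100-*, 111-
[col 2] -00-
Prime implicants: -00-, -111, 0-01, 00-0, 01-1, 111-
PI chart (minterm → PIs covering it):
  1 | -00-,0-01
  2 | 00-0  (sole → essential)
  5 | 0-01,01-1
  7 | -111,01-1
  9 | -00-  (sole → essential)
  14 | 111-  (sole → essential)
Essential prime implicants: -00-, 00-0, 111-
Petrick residual → 01-1
Minimum SOP uses 4 PIs: b'c' + a'b'd' + a'bd + abc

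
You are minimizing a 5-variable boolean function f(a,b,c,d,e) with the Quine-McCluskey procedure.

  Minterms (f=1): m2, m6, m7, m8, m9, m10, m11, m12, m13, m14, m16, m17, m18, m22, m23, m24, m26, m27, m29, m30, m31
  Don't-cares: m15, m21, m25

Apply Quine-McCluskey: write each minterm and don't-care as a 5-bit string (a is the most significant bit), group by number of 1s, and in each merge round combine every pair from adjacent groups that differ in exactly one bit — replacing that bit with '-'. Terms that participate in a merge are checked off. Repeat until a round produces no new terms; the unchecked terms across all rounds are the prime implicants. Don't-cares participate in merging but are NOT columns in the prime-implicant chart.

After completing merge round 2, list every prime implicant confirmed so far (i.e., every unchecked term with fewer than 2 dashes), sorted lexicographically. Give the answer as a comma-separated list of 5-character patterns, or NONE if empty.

size-2^0 implicants → 00010(✓)  00110(✓)  00111(✓)  01000(✓)  01001(✓)  01010(✓)  01011(✓)  01100(✓)  01101(✓)  01110(✓)  01111(✓)  10000(✓)  10001(✓)  10010(✓)  10101(✓)  10110(✓)  10111(✓)  11000(✓)  11001(✓)  11010(✓)  11011(✓)  11101(✓)  11110(✓)  11111(✓)
size-2^1 implicants → -0010(✓)  -0110(✓)  -0111(✓)  -1000(✓)  -1001(✓)  -1010(✓)  -1011(✓)  -1101(✓)  -1110(✓)  -1111(✓)  0-010(✓)  0-110(✓)  0-111(✓)  00-10(✓)  0011-(✓)  01-00(✓)  01-01(✓)  01-10(✓)  01-11(✓)  010-0(✓)  010-1(✓)  0100-(✓)  0101-(✓)  011-0(✓)  011-1(✓)  0110-(✓)  0111-(✓)  1-000(✓)  1-001(✓)  1-010(✓)  1-101(✓)  1-110(✓)  1-111(✓)  10-01(✓)  10-10(✓)  100-0(✓)  1000-(✓)  101-1(✓)  1011-(✓)  11-01(✓)  11-10(✓)  11-11(✓)  110-0(✓)  110-1(✓)  1100-(✓)  1101-(✓)  111-1(✓)  1111-(✓)
size-2^2 implicants → --010(✓)  --110(✓)  --111(✓)  -0-10(✓)  -011-(✓)  -1-01(✓)  -1-10(✓)  -1-11(✓)  -10-0(✓)  -10-1(✓)  -100-(✓)  -101-(✓)  -11-1(✓)  -111-(✓)  0--10(✓)  0-11-(✓)  01--0(✓)  01--1(✓)  01-0-(✓)  01-1-(✓)  010--(✓)  011--(✓)  1--01  1--10(✓)  1-0-0  1-00-  1-1-1  1-11-(✓)  11--1(✓)  11-1-(✓)  110--(✓)
size-2^3 implicants → ---10  --11-  -1--1  -1-1-  -10--  01---
Unchecked terms (primes): ---10, --11-, -1--1, -1-1-, -10--, 01---, 1--01, 1-0-0, 1-00-, 1-1-1

NONE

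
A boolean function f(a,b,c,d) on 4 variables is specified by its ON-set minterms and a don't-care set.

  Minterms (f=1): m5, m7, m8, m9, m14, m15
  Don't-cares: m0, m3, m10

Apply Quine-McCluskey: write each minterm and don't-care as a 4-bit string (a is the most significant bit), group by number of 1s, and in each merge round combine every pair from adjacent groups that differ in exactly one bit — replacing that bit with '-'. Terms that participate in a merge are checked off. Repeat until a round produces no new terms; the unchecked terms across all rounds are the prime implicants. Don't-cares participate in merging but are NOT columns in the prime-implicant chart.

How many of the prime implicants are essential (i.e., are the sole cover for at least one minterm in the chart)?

size-2^0 implicants → 0000(✓)  0011(✓)  0101(✓)  0111(✓)  1000(✓)  1001(✓)  1010(✓)  1110(✓)  1111(✓)
size-2^1 implicants → -000  -111  0-11  01-1  1-10  10-0  100-  111-
Unchecked terms (primes): -000, -111, 0-11, 01-1, 1-10, 10-0, 100-, 111-
Minterm coverage:
  m5 ⊆ 01-1 [E]
  m7 ⊆ -111,0-11,01-1
  m8 ⊆ -000,10-0,100-
  m9 ⊆ 100- [E]
  m14 ⊆ 1-10,111-
  m15 ⊆ -111,111-
E = {01-1, 100-}

2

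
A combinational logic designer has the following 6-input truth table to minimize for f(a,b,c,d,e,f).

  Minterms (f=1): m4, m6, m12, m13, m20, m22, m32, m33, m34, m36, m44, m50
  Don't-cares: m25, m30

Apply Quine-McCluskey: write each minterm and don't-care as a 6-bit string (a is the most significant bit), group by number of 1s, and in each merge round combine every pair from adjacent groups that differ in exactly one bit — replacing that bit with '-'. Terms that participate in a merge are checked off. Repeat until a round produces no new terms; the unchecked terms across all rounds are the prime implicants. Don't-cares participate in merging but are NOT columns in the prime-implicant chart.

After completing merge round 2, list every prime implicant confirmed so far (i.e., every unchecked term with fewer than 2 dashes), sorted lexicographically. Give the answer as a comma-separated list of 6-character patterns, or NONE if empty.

size-2^0 implicants → 000100(✓)  000110(✓)  001100(✓)  001101(✓)  010100(✓)  010110(✓)  011001  011110(✓)  100000(✓)  100001(✓)  100010(✓)  100100(✓)  101100(✓)  110010(✓)
size-2^1 implicants → -00100(✓)  -01100(✓)  0-0100(✓)  0-0110(✓)  00-100(✓)  0001-0(✓)  00110-  01-110  0101-0(✓)  1-0010  10-100(✓)  100-00  1000-0  10000-
size-2^2 implicants → -0-100  0-01-0
Unchecked terms (primes): -0-100, 0-01-0, 00110-, 01-110, 011001, 1-0010, 100-00, 1000-0, 10000-

00110-, 01-110, 011001, 1-0010, 100-00, 1000-0, 10000-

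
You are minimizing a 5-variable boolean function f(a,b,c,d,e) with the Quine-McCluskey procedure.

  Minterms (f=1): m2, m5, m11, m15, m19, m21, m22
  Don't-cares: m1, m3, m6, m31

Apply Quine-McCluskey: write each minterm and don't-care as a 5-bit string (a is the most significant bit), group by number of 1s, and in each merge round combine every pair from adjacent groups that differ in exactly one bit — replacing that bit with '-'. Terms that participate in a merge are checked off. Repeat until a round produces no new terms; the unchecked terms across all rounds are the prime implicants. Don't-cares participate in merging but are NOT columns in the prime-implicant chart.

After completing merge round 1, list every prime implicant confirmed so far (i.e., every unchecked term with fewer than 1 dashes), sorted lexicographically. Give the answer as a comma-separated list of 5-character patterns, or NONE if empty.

NONE

[col 0] 00001*, 00010*, 00011*, 00101*, 00110*, 01011*, 01111*, 10011*, 10101*, 10110*, 11111*
[col 1] -0011, -0101, -0110, -1111, 0-011, 00-01, 00-10, 000-1, 0001-, 01-11
Prime implicants: -0011, -0101, -0110, -1111, 0-011, 00-01, 00-10, 000-1, 0001-, 01-11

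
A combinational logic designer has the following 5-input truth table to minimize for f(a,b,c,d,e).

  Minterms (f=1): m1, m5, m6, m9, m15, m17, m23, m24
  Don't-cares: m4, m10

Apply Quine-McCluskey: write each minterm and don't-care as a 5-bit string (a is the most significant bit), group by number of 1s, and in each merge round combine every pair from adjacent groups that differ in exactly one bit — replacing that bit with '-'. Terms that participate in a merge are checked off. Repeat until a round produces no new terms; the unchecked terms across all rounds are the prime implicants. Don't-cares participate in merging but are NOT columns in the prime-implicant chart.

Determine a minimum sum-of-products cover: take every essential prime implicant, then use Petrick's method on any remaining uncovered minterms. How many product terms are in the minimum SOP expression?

[col 0] 00001*, 00100*, 00101*, 00110*, 01001*, 01010, 01111, 10001*, 10111, 11000
[col 1] -0001, 0-001, 00-01, 001-0, 0010-
Prime implicants: -0001, 0-001, 00-01, 001-0, 0010-, 01010, 01111, 10111, 11000
PI chart (minterm → PIs covering it):
  1 | -0001,0-001,00-01
  5 | 00-01,0010-
  6 | 001-0  (sole → essential)
  9 | 0-001  (sole → essential)
  15 | 01111  (sole → essential)
  17 | -0001  (sole → essential)
  23 | 10111  (sole → essential)
  24 | 11000  (sole → essential)
Essential prime implicants: -0001, 0-001, 001-0, 01111, 10111, 11000
Petrick residual → 00-01
Minimum SOP uses 7 PIs: b'c'd'e + a'c'd'e + a'b'd'e + a'b'ce' + a'bcde + ab'cde + abc'd'e'

7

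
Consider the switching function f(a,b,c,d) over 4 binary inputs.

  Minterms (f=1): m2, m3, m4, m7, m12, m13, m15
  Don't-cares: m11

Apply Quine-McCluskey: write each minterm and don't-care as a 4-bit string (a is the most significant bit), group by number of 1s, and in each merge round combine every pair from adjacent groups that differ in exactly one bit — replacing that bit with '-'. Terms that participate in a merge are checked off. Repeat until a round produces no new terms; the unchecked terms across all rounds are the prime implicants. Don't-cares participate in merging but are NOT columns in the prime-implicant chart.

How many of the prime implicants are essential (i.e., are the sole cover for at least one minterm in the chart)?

3

[col 0] 0010*, 0011*, 0100*, 0111*, 1011*, 1100*, 1101*, 1111*
[col 1] -011*, -100, -111*, 0-11*, 001-, 1-11*, 11-1, 110-
[col 2] --11
Prime implicants: --11, -100, 001-, 11-1, 110-
PI chart (minterm → PIs covering it):
  2 | 001-  (sole → essential)
  3 | --11,001-
  4 | -100  (sole → essential)
  7 | --11  (sole → essential)
  12 | -100,110-
  13 | 11-1,110-
  15 | --11,11-1
Essential prime implicants: --11, -100, 001-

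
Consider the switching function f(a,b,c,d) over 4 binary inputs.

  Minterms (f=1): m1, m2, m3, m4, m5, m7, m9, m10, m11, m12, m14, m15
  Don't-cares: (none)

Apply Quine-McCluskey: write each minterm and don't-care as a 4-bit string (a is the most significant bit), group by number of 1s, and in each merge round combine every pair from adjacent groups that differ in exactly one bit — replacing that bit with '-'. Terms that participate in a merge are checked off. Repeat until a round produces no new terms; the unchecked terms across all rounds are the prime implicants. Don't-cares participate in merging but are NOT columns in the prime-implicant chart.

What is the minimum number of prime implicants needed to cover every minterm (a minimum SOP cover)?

size-2^0 implicants → 0001(✓)  0010(✓)  0011(✓)  0100(✓)  0101(✓)  0111(✓)  1001(✓)  1010(✓)  1011(✓)  1100(✓)  1110(✓)  1111(✓)
size-2^1 implicants → -001(✓)  -010(✓)  -011(✓)  -100  -111(✓)  0-01(✓)  0-11(✓)  00-1(✓)  001-(✓)  01-1(✓)  010-  1-10(✓)  1-11(✓)  10-1(✓)  101-(✓)  11-0  111-(✓)
size-2^2 implicants → --11  -0-1  -01-  0--1  1-1-
Unchecked terms (primes): --11, -0-1, -01-, -100, 0--1, 010-, 1-1-, 11-0
Minterm coverage:
  m1 ⊆ -0-1,0--1
  m2 ⊆ -01- [E]
  m3 ⊆ --11,-0-1,-01-,0--1
  m4 ⊆ -100,010-
  m5 ⊆ 0--1,010-
  m7 ⊆ --11,0--1
  m9 ⊆ -0-1 [E]
  m10 ⊆ -01-,1-1-
  m11 ⊆ --11,-0-1,-01-,1-1-
  m12 ⊆ -100,11-0
  m14 ⊆ 1-1-,11-0
  m15 ⊆ --11,1-1-
E = {-0-1, -01-}
Petrick residual → --11, 010-, 11-0
Cover = cd + b'd + b'c + a'bc' + abd'  |cover|=5

5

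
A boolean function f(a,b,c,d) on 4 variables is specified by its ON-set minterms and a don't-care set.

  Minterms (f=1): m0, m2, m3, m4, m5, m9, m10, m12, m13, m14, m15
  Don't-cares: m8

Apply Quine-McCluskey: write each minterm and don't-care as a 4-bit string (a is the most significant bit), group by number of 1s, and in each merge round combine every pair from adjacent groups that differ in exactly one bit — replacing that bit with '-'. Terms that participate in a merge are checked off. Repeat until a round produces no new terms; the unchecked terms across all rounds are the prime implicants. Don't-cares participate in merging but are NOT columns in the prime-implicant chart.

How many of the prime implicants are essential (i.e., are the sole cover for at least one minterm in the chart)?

Round 0: 0000✓ 0010✓ 0011✓ 0100✓ 0101✓ 1000✓ 1001✓ 1010✓ 1100✓ 1101✓ 1110✓ 1111✓
Round 1: -000✓ -010✓ -100✓ -101✓ 0-00✓ 00-0✓ 001- 010-✓ 1-00✓ 1-01✓ 1-10✓ 10-0✓ 100-✓ 11-0✓ 11-1✓ 110-✓ 111-✓
Round 2: --00 -0-0 -10- 1--0 1-0- 11--
PIs = {--00, -0-0, -10-, 001-, 1--0, 1-0-, 11--}
Coverage chart:
  m0: --00,-0-0
  m2: -0-0,001-
  m3: 001- ←essential
  m4: --00,-10-
  m5: -10- ←essential
  m9: 1-0- ←essential
  m10: -0-0,1--0
  m12: --00,-10-,1--0,1-0-,11--
  m13: -10-,1-0-,11--
  m14: 1--0,11--
  m15: 11-- ←essential
Essential: -10-, 001-, 1-0-, 11--

4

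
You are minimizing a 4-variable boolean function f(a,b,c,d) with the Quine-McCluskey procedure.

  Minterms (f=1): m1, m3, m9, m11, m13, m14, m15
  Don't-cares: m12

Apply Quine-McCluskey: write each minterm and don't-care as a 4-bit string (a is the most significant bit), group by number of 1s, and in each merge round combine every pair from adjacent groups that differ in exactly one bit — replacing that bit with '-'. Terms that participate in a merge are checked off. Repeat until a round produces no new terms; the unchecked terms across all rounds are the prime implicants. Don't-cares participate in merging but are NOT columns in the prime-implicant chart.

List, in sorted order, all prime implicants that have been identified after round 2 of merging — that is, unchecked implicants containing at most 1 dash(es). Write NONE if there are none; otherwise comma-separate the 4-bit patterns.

size-2^0 implicants → 0001(✓)  0011(✓)  1001(✓)  1011(✓)  1100(✓)  1101(✓)  1110(✓)  1111(✓)
size-2^1 implicants → -001(✓)  -011(✓)  00-1(✓)  1-01(✓)  1-11(✓)  10-1(✓)  11-0(✓)  11-1(✓)  110-(✓)  111-(✓)
size-2^2 implicants → -0-1  1--1  11--
Unchecked terms (primes): -0-1, 1--1, 11--

NONE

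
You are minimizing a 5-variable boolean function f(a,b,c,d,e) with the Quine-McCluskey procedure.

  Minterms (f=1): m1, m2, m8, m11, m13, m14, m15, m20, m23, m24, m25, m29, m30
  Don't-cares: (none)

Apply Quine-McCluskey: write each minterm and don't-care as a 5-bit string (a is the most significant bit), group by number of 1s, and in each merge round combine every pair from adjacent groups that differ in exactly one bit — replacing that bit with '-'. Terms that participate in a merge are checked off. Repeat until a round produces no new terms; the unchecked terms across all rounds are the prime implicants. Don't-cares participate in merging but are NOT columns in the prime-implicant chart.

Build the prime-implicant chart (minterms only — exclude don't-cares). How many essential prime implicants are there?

size-2^0 implicants → 00001  00010  01000(✓)  01011(✓)  01101(✓)  01110(✓)  01111(✓)  10100  10111  11000(✓)  11001(✓)  11101(✓)  11110(✓)
size-2^1 implicants → -1000  -1101  -1110  01-11  011-1  0111-  11-01  1100-
Unchecked terms (primes): -1000, -1101, -1110, 00001, 00010, 01-11, 011-1, 0111-, 10100, 10111, 11-01, 1100-
Minterm coverage:
  m1 ⊆ 00001 [E]
  m2 ⊆ 00010 [E]
  m8 ⊆ -1000 [E]
  m11 ⊆ 01-11 [E]
  m13 ⊆ -1101,011-1
  m14 ⊆ -1110,0111-
  m15 ⊆ 01-11,011-1,0111-
  m20 ⊆ 10100 [E]
  m23 ⊆ 10111 [E]
  m24 ⊆ -1000,1100-
  m25 ⊆ 11-01,1100-
  m29 ⊆ -1101,11-01
  m30 ⊆ -1110 [E]
E = {-1000, -1110, 00001, 00010, 01-11, 10100, 10111}

7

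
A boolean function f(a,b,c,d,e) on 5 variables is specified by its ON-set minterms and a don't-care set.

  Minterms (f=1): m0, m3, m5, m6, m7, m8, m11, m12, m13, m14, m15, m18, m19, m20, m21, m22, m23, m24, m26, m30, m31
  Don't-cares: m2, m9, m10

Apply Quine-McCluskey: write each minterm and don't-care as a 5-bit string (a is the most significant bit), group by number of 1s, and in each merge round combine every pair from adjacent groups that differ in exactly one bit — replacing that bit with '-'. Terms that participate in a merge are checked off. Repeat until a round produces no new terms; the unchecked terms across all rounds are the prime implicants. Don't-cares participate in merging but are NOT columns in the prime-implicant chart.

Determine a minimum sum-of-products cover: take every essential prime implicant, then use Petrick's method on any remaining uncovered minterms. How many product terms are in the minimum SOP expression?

7

size-2^0 implicants → 00000(✓)  00010(✓)  00011(✓)  00101(✓)  00110(✓)  00111(✓)  01000(✓)  01001(✓)  01010(✓)  01011(✓)  01100(✓)  01101(✓)  01110(✓)  01111(✓)  10010(✓)  10011(✓)  10100(✓)  10101(✓)  10110(✓)  10111(✓)  11000(✓)  11010(✓)  11110(✓)  11111(✓)
size-2^1 implicants → -0010(✓)  -0011(✓)  -0101(✓)  -0110(✓)  -0111(✓)  -1000(✓)  -1010(✓)  -1110(✓)  -1111(✓)  0-000(✓)  0-010(✓)  0-011(✓)  0-101(✓)  0-110(✓)  0-111(✓)  00-10(✓)  00-11(✓)  000-0(✓)  0001-(✓)  001-1(✓)  0011-(✓)  01-00(✓)  01-01(✓)  01-10(✓)  01-11(✓)  010-0(✓)  010-1(✓)  0100-(✓)  0101-(✓)  011-0(✓)  011-1(✓)  0110-(✓)  0111-(✓)  1-010(✓)  1-110(✓)  1-111(✓)  10-10(✓)  10-11(✓)  1001-(✓)  101-0(✓)  101-1(✓)  1010-(✓)  1011-(✓)  11-10(✓)  110-0(✓)  1111-(✓)
size-2^2 implicants → --010(✓)  --110(✓)  --111(✓)  -0-10(✓)  -0-11(✓)  -001-(✓)  -01-1  -011-(✓)  -1-10(✓)  -10-0  -111-(✓)  0--10(✓)  0--11(✓)  0-0-0  0-01-(✓)  0-1-1  0-11-(✓)  00-1-(✓)  01--0(✓)  01--1(✓)  01-0-(✓)  01-1-(✓)  010--(✓)  011--(✓)  1--10(✓)  1-11-(✓)  10-1-(✓)  101--
size-2^3 implicants → ---10  --11-  -0-1-  0--1-  01---
Unchecked terms (primes): ---10, --11-, -0-1-, -01-1, -10-0, 0--1-, 0-0-0, 0-1-1, 01---, 101--
Minterm coverage:
  m0 ⊆ 0-0-0 [E]
  m3 ⊆ -0-1-,0--1-
  m5 ⊆ -01-1,0-1-1
  m6 ⊆ ---10,--11-,-0-1-,0--1-
  m7 ⊆ --11-,-0-1-,-01-1,0--1-,0-1-1
  m8 ⊆ -10-0,0-0-0,01---
  m11 ⊆ 0--1-,01---
  m12 ⊆ 01--- [E]
  m13 ⊆ 0-1-1,01---
  m14 ⊆ ---10,--11-,0--1-,01---
  m15 ⊆ --11-,0--1-,0-1-1,01---
  m18 ⊆ ---10,-0-1-
  m19 ⊆ -0-1- [E]
  m20 ⊆ 101-- [E]
  m21 ⊆ -01-1,101--
  m22 ⊆ ---10,--11-,-0-1-,101--
  m23 ⊆ --11-,-0-1-,-01-1,101--
  m24 ⊆ -10-0 [E]
  m26 ⊆ ---10,-10-0
  m30 ⊆ ---10,--11-
  m31 ⊆ --11- [E]
E = {--11-, -0-1-, -10-0, 0-0-0, 01---, 101--}
Petrick residual → -01-1
Cover = cd + b'd + b'ce + bc'e' + a'c'e' + a'b + ab'c  |cover|=7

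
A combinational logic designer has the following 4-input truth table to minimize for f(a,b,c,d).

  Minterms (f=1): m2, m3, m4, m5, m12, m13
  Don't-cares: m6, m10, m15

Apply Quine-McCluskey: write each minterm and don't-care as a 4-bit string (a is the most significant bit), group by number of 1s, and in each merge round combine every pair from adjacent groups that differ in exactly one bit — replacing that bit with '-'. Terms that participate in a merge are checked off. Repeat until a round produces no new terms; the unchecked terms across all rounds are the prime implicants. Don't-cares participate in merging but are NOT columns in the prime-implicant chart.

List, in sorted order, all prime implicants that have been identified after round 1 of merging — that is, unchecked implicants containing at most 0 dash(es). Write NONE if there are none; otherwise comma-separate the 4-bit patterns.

Round 0: 0010✓ 0011✓ 0100✓ 0101✓ 0110✓ 1010✓ 1100✓ 1101✓ 1111✓
Round 1: -010 -100✓ -101✓ 0-10 001- 01-0 010-✓ 11-1 110-✓
Round 2: -10-
PIs = {-010, -10-, 0-10, 001-, 01-0, 11-1}

NONE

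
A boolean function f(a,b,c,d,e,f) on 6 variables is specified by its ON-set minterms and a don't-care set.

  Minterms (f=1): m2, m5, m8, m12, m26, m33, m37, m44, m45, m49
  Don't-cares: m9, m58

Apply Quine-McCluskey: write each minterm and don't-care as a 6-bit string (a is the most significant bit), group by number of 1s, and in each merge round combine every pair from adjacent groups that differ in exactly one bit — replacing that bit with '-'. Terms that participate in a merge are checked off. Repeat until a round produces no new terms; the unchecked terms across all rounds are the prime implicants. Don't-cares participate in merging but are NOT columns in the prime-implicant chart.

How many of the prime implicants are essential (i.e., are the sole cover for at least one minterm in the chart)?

[col 0] 000010, 000101*, 001000*, 001001*, 001100*, 011010*, 100001*, 100101*, 101100*, 101101*, 110001*, 111010*
[col 1] -00101, -01100, -11010, 001-00, 00100-, 1-0001, 10-101, 100-01, 10110-
Prime implicants: -00101, -01100, -11010, 000010, 001-00, 00100-, 1-0001, 10-101, 100-01, 10110-
PI chart (minterm → PIs covering it):
  2 | 000010  (sole → essential)
  5 | -00101  (sole → essential)
  8 | 001-00,00100-
  12 | -01100,001-00
  26 | -11010  (sole → essential)
  33 | 1-0001,100-01
  37 | -00101,10-101,100-01
  44 | -01100,10110-
  45 | 10-101,10110-
  49 | 1-0001  (sole → essential)
Essential prime implicants: -00101, -11010, 000010, 1-0001

4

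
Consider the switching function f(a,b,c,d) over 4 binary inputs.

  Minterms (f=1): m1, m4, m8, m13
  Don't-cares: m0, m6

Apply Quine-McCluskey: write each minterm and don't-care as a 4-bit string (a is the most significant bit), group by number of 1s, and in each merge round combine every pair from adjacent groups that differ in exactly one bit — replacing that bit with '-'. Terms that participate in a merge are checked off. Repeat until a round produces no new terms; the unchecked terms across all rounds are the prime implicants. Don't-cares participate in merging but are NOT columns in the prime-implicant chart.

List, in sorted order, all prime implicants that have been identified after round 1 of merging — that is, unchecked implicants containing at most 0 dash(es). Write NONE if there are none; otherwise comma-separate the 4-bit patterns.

Round 0: 0000✓ 0001✓ 0100✓ 0110✓ 1000✓ 1101
Round 1: -000 0-00 000- 01-0
PIs = {-000, 0-00, 000-, 01-0, 1101}

1101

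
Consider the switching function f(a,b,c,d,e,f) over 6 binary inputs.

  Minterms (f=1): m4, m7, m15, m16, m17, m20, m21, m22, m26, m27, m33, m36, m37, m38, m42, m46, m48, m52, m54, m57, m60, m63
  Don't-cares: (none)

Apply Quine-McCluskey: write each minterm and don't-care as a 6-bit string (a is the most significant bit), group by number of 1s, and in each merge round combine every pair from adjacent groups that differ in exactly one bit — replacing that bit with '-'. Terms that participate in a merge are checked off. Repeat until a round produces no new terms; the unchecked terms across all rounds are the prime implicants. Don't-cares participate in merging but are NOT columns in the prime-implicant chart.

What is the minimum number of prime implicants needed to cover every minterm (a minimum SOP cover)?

size-2^0 implicants → 000100(✓)  000111(✓)  001111(✓)  010000(✓)  010001(✓)  010100(✓)  010101(✓)  010110(✓)  011010(✓)  011011(✓)  100001(✓)  100100(✓)  100101(✓)  100110(✓)  101010(✓)  101110(✓)  110000(✓)  110100(✓)  110110(✓)  111001  111100(✓)  111111
size-2^1 implicants → -00100(✓)  -10000(✓)  -10100(✓)  -10110(✓)  0-0100(✓)  00-111  010-00(✓)  010-01(✓)  01000-(✓)  0101-0(✓)  01010-(✓)  01101-  1-0100(✓)  1-0110(✓)  10-110  100-01  1001-0(✓)  10010-  101-10  11-100  110-00(✓)  1101-0(✓)
size-2^2 implicants → --0100  -10-00  -101-0  010-0-  1-01-0
Unchecked terms (primes): --0100, -10-00, -101-0, 00-111, 010-0-, 01101-, 1-01-0, 10-110, 100-01, 10010-, 101-10, 11-100, 111001, 111111
Minterm coverage:
  m4 ⊆ --0100 [E]
  m7 ⊆ 00-111 [E]
  m15 ⊆ 00-111 [E]
  m16 ⊆ -10-00,010-0-
  m17 ⊆ 010-0- [E]
  m20 ⊆ --0100,-10-00,-101-0,010-0-
  m21 ⊆ 010-0- [E]
  m22 ⊆ -101-0 [E]
  m26 ⊆ 01101- [E]
  m27 ⊆ 01101- [E]
  m33 ⊆ 100-01 [E]
  m36 ⊆ --0100,1-01-0,10010-
  m37 ⊆ 100-01,10010-
  m38 ⊆ 1-01-0,10-110
  m42 ⊆ 101-10 [E]
  m46 ⊆ 10-110,101-10
  m48 ⊆ -10-00 [E]
  m52 ⊆ --0100,-10-00,-101-0,1-01-0,11-100
  m54 ⊆ -101-0,1-01-0
  m57 ⊆ 111001 [E]
  m60 ⊆ 11-100 [E]
  m63 ⊆ 111111 [E]
E = {--0100, -10-00, -101-0, 00-111, 010-0-, 01101-, 100-01, 101-10, 11-100, 111001, 111111}
Petrick residual → 1-01-0
Cover = c'de'f' + bc'e'f' + bc'df' + a'b'def + a'bc'e' + a'bcd'e + ac'df' + ab'c'e'f + ab'cef' + abde'f' + abcd'e'f + abcdef  |cover|=12

12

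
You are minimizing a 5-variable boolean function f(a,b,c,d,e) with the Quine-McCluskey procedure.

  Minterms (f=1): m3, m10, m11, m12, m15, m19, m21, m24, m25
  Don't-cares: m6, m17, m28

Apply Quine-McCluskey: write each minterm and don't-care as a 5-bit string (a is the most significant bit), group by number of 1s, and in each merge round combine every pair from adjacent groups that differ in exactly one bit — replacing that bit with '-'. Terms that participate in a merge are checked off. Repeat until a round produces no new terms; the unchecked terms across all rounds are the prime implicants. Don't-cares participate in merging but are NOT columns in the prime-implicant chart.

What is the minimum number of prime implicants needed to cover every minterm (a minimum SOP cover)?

6

[col 0] 00011*, 00110, 01010*, 01011*, 01100*, 01111*, 10001*, 10011*, 10101*, 11000*, 11001*, 11100*
[col 1] -0011, -1100, 0-011, 01-11, 0101-, 1-001, 10-01, 100-1, 11-00, 1100-
Prime implicants: -0011, -1100, 0-011, 00110, 01-11, 0101-, 1-001, 10-01, 100-1, 11-00, 1100-
PI chart (minterm → PIs covering it):
  3 | -0011,0-011
  10 | 0101-  (sole → essential)
  11 | 0-011,01-11,0101-
  12 | -1100  (sole → essential)
  15 | 01-11  (sole → essential)
  19 | -0011,100-1
  21 | 10-01  (sole → essential)
  24 | 11-00,1100-
  25 | 1-001,1100-
Essential prime implicants: -1100, 01-11, 0101-, 10-01
Petrick residual → -0011, 1100-
Minimum SOP uses 6 PIs: b'c'de + bcd'e' + a'bde + a'bc'd + ab'd'e + abc'd'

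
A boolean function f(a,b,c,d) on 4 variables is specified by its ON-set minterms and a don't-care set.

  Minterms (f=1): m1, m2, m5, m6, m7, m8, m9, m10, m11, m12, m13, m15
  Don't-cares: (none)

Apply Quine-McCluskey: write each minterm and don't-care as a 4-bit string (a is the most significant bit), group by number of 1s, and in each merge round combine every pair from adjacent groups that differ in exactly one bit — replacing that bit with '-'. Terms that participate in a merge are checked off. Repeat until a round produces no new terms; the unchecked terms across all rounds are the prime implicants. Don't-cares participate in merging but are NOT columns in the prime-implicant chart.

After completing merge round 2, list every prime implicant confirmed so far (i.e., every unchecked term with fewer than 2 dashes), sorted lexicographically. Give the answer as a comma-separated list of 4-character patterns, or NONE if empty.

-010, 0-10, 011-

[col 0] 0001*, 0010*, 0101*, 0110*, 0111*, 1000*, 1001*, 1010*, 1011*, 1100*, 1101*, 1111*
[col 1] -001*, -010, -101*, -111*, 0-01*, 0-10, 01-1*, 011-, 1-00*, 1-01*, 1-11*, 10-0*, 10-1*, 100-*, 101-*, 11-1*, 110-*
[col 2] --01, -1-1, 1--1, 1-0-, 10--
Prime implicants: --01, -010, -1-1, 0-10, 011-, 1--1, 1-0-, 10--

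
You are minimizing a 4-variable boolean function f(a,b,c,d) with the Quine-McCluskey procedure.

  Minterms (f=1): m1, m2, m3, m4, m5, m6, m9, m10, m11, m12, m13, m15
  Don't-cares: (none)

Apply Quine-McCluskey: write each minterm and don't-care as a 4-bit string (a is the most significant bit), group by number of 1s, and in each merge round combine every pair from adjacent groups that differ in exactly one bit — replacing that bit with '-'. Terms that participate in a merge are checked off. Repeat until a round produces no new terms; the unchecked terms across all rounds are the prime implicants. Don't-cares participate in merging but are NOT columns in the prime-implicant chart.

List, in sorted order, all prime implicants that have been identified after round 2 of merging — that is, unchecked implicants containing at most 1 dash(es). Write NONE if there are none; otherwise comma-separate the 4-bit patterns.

Round 0: 0001✓ 0010✓ 0011✓ 0100✓ 0101✓ 0110✓ 1001✓ 1010✓ 1011✓ 1100✓ 1101✓ 1111✓
Round 1: -001✓ -010✓ -011✓ -100✓ -101✓ 0-01✓ 0-10 00-1✓ 001-✓ 01-0 010-✓ 1-01✓ 1-11✓ 10-1✓ 101-✓ 11-1✓ 110-✓
Round 2: --01 -0-1 -01- -10- 1--1
PIs = {--01, -0-1, -01-, -10-, 0-10, 01-0, 1--1}

0-10, 01-0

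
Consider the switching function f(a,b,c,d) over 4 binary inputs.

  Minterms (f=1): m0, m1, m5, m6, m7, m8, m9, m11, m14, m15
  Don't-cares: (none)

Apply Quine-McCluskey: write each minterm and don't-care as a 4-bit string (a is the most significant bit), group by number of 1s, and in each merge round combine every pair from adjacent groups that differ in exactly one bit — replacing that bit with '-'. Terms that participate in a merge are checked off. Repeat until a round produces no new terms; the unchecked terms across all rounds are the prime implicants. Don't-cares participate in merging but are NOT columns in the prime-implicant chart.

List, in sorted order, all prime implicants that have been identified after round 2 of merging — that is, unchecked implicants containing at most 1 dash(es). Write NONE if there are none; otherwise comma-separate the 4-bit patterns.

[col 0] 0000*, 0001*, 0101*, 0110*, 0111*, 1000*, 1001*, 1011*, 1110*, 1111*
[col 1] -000*, -001*, -110*, -111*, 0-01, 000-*, 01-1, 011-*, 1-11, 10-1, 100-*, 111-*
[col 2] -00-, -11-
Prime implicants: -00-, -11-, 0-01, 01-1, 1-11, 10-1

0-01, 01-1, 1-11, 10-1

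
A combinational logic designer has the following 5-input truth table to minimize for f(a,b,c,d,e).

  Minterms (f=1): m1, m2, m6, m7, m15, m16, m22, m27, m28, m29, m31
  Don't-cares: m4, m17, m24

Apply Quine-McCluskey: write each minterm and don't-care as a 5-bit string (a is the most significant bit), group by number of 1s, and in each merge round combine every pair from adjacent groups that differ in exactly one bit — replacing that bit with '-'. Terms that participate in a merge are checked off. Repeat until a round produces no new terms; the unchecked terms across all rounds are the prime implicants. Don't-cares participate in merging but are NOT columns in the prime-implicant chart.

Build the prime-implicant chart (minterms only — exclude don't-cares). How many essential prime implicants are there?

size-2^0 implicants → 00001(✓)  00010(✓)  00100(✓)  00110(✓)  00111(✓)  01111(✓)  10000(✓)  10001(✓)  10110(✓)  11000(✓)  11011(✓)  11100(✓)  11101(✓)  11111(✓)
size-2^1 implicants → -0001  -0110  -1111  0-111  00-10  001-0  0011-  1-000  1000-  11-00  11-11  111-1  1110-
Unchecked terms (primes): -0001, -0110, -1111, 0-111, 00-10, 001-0, 0011-, 1-000, 1000-, 11-00, 11-11, 111-1, 1110-
Minterm coverage:
  m1 ⊆ -0001 [E]
  m2 ⊆ 00-10 [E]
  m6 ⊆ -0110,00-10,001-0,0011-
  m7 ⊆ 0-111,0011-
  m15 ⊆ -1111,0-111
  m16 ⊆ 1-000,1000-
  m22 ⊆ -0110 [E]
  m27 ⊆ 11-11 [E]
  m28 ⊆ 11-00,1110-
  m29 ⊆ 111-1,1110-
  m31 ⊆ -1111,11-11,111-1
E = {-0001, -0110, 00-10, 11-11}

4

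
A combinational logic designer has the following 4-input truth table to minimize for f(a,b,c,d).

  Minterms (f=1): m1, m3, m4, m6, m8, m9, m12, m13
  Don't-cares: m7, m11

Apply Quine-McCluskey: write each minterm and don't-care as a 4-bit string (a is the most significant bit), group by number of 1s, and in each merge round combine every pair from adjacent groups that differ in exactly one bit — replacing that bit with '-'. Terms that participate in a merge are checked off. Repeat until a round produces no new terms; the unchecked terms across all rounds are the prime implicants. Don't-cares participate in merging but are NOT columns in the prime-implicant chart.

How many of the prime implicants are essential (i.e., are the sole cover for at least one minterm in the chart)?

Round 0: 0001✓ 0011✓ 0100✓ 0110✓ 0111✓ 1000✓ 1001✓ 1011✓ 1100✓ 1101✓
Round 1: -001✓ -011✓ -100 0-11 00-1✓ 01-0 011- 1-00✓ 1-01✓ 10-1✓ 100-✓ 110-✓
Round 2: -0-1 1-0-
PIs = {-0-1, -100, 0-11, 01-0, 011-, 1-0-}
Coverage chart:
  m1: -0-1 ←essential
  m3: -0-1,0-11
  m4: -100,01-0
  m6: 01-0,011-
  m8: 1-0- ←essential
  m9: -0-1,1-0-
  m12: -100,1-0-
  m13: 1-0- ←essential
Essential: -0-1, 1-0-

2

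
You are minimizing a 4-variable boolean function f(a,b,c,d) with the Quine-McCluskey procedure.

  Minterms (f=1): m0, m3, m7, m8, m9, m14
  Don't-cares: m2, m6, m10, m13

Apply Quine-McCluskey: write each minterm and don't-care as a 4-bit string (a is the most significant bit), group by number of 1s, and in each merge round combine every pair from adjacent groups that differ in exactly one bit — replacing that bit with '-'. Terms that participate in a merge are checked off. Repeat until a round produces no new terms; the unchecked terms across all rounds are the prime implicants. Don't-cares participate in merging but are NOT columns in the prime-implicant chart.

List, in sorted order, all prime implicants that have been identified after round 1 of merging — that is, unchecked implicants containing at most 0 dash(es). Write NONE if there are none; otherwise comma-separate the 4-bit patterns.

NONE

size-2^0 implicants → 0000(✓)  0010(✓)  0011(✓)  0110(✓)  0111(✓)  1000(✓)  1001(✓)  1010(✓)  1101(✓)  1110(✓)
size-2^1 implicants → -000(✓)  -010(✓)  -110(✓)  0-10(✓)  0-11(✓)  00-0(✓)  001-(✓)  011-(✓)  1-01  1-10(✓)  10-0(✓)  100-
size-2^2 implicants → --10  -0-0  0-1-
Unchecked terms (primes): --10, -0-0, 0-1-, 1-01, 100-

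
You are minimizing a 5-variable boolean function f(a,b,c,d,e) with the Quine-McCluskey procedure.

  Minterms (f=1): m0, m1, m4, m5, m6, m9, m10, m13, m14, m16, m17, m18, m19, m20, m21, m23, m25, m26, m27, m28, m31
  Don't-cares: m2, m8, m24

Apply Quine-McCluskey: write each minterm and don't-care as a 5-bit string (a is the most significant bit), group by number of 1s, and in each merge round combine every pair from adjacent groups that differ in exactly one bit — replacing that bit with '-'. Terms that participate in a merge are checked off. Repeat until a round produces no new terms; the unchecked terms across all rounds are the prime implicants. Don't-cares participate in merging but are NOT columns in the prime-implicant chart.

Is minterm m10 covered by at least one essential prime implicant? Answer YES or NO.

size-2^0 implicants → 00000(✓)  00001(✓)  00010(✓)  00100(✓)  00101(✓)  00110(✓)  01000(✓)  01001(✓)  01010(✓)  01101(✓)  01110(✓)  10000(✓)  10001(✓)  10010(✓)  10011(✓)  10100(✓)  10101(✓)  10111(✓)  11000(✓)  11001(✓)  11010(✓)  11011(✓)  11100(✓)  11111(✓)
size-2^1 implicants → -0000(✓)  -0001(✓)  -0010(✓)  -0100(✓)  -0101(✓)  -1000(✓)  -1001(✓)  -1010(✓)  0-000(✓)  0-001(✓)  0-010(✓)  0-101(✓)  0-110(✓)  00-00(✓)  00-01(✓)  00-10(✓)  000-0(✓)  0000-(✓)  001-0(✓)  0010-(✓)  01-01(✓)  01-10(✓)  010-0(✓)  0100-(✓)  1-000(✓)  1-001(✓)  1-010(✓)  1-011(✓)  1-100(✓)  1-111(✓)  10-00(✓)  10-01(✓)  10-11(✓)  100-0(✓)  100-1(✓)  1000-(✓)  1001-(✓)  101-1(✓)  1010-(✓)  11-00(✓)  11-11(✓)  110-0(✓)  110-1(✓)  1100-(✓)  1101-(✓)
size-2^2 implicants → --000(✓)  --001(✓)  --010(✓)  -0-00(✓)  -0-01(✓)  -00-0(✓)  -000-(✓)  -010-(✓)  -10-0(✓)  -100-(✓)  0--01  0--10  0-0-0(✓)  0-00-(✓)  00--0  00-0-(✓)  1--00  1--11  1-0-0(✓)  1-0-1(✓)  1-00-(✓)  1-01-(✓)  10--1  10-0-(✓)  100--(✓)  110--(✓)
size-2^3 implicants → --0-0  --00-  -0-0-  1-0--
Unchecked terms (primes): --0-0, --00-, -0-0-, 0--01, 0--10, 00--0, 1--00, 1--11, 1-0--, 10--1
Minterm coverage:
  m0 ⊆ --0-0,--00-,-0-0-,00--0
  m1 ⊆ --00-,-0-0-,0--01
  m4 ⊆ -0-0-,00--0
  m5 ⊆ -0-0-,0--01
  m6 ⊆ 0--10,00--0
  m9 ⊆ --00-,0--01
  m10 ⊆ --0-0,0--10
  m13 ⊆ 0--01 [E]
  m14 ⊆ 0--10 [E]
  m16 ⊆ --0-0,--00-,-0-0-,1--00,1-0--
  m17 ⊆ --00-,-0-0-,1-0--,10--1
  m18 ⊆ --0-0,1-0--
  m19 ⊆ 1--11,1-0--,10--1
  m20 ⊆ -0-0-,1--00
  m21 ⊆ -0-0-,10--1
  m23 ⊆ 1--11,10--1
  m25 ⊆ --00-,1-0--
  m26 ⊆ --0-0,1-0--
  m27 ⊆ 1--11,1-0--
  m28 ⊆ 1--00 [E]
  m31 ⊆ 1--11 [E]
E = {0--01, 0--10, 1--00, 1--11}

YES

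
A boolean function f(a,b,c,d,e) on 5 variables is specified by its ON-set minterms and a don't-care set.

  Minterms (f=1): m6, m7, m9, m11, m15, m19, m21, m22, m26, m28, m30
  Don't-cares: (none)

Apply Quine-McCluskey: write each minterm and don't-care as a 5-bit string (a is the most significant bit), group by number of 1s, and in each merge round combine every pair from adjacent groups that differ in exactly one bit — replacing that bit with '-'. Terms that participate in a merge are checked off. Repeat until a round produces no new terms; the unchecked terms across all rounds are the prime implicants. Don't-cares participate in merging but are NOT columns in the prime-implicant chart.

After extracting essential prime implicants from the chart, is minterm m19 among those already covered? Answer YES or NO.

YES

size-2^0 implicants → 00110(✓)  00111(✓)  01001(✓)  01011(✓)  01111(✓)  10011  10101  10110(✓)  11010(✓)  11100(✓)  11110(✓)
size-2^1 implicants → -0110  0-111  0011-  01-11  010-1  1-110  11-10  111-0
Unchecked terms (primes): -0110, 0-111, 0011-, 01-11, 010-1, 1-110, 10011, 10101, 11-10, 111-0
Minterm coverage:
  m6 ⊆ -0110,0011-
  m7 ⊆ 0-111,0011-
  m9 ⊆ 010-1 [E]
  m11 ⊆ 01-11,010-1
  m15 ⊆ 0-111,01-11
  m19 ⊆ 10011 [E]
  m21 ⊆ 10101 [E]
  m22 ⊆ -0110,1-110
  m26 ⊆ 11-10 [E]
  m28 ⊆ 111-0 [E]
  m30 ⊆ 1-110,11-10,111-0
E = {010-1, 10011, 10101, 11-10, 111-0}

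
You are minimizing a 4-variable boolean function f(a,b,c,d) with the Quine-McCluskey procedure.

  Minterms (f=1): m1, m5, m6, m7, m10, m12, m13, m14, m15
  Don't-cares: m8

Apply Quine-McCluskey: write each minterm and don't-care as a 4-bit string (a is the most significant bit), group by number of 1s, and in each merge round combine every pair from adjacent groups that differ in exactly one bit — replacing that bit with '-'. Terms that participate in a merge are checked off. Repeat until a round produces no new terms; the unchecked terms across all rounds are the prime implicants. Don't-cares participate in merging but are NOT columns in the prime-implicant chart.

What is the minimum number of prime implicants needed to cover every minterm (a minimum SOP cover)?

Round 0: 0001✓ 0101✓ 0110✓ 0111✓ 1000✓ 1010✓ 1100✓ 1101✓ 1110✓ 1111✓
Round 1: -101✓ -110✓ -111✓ 0-01 01-1✓ 011-✓ 1-00✓ 1-10✓ 10-0✓ 11-0✓ 11-1✓ 110-✓ 111-✓
Round 2: -1-1 -11- 1--0 11--
PIs = {-1-1, -11-, 0-01, 1--0, 11--}
Coverage chart:
  m1: 0-01 ←essential
  m5: -1-1,0-01
  m6: -11- ←essential
  m7: -1-1,-11-
  m10: 1--0 ←essential
  m12: 1--0,11--
  m13: -1-1,11--
  m14: -11-,1--0,11--
  m15: -1-1,-11-,11--
Essential: -11-, 0-01, 1--0
Petrick residual → -1-1
Min cover (4 terms): bd + bc + a'c'd + ad'

4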